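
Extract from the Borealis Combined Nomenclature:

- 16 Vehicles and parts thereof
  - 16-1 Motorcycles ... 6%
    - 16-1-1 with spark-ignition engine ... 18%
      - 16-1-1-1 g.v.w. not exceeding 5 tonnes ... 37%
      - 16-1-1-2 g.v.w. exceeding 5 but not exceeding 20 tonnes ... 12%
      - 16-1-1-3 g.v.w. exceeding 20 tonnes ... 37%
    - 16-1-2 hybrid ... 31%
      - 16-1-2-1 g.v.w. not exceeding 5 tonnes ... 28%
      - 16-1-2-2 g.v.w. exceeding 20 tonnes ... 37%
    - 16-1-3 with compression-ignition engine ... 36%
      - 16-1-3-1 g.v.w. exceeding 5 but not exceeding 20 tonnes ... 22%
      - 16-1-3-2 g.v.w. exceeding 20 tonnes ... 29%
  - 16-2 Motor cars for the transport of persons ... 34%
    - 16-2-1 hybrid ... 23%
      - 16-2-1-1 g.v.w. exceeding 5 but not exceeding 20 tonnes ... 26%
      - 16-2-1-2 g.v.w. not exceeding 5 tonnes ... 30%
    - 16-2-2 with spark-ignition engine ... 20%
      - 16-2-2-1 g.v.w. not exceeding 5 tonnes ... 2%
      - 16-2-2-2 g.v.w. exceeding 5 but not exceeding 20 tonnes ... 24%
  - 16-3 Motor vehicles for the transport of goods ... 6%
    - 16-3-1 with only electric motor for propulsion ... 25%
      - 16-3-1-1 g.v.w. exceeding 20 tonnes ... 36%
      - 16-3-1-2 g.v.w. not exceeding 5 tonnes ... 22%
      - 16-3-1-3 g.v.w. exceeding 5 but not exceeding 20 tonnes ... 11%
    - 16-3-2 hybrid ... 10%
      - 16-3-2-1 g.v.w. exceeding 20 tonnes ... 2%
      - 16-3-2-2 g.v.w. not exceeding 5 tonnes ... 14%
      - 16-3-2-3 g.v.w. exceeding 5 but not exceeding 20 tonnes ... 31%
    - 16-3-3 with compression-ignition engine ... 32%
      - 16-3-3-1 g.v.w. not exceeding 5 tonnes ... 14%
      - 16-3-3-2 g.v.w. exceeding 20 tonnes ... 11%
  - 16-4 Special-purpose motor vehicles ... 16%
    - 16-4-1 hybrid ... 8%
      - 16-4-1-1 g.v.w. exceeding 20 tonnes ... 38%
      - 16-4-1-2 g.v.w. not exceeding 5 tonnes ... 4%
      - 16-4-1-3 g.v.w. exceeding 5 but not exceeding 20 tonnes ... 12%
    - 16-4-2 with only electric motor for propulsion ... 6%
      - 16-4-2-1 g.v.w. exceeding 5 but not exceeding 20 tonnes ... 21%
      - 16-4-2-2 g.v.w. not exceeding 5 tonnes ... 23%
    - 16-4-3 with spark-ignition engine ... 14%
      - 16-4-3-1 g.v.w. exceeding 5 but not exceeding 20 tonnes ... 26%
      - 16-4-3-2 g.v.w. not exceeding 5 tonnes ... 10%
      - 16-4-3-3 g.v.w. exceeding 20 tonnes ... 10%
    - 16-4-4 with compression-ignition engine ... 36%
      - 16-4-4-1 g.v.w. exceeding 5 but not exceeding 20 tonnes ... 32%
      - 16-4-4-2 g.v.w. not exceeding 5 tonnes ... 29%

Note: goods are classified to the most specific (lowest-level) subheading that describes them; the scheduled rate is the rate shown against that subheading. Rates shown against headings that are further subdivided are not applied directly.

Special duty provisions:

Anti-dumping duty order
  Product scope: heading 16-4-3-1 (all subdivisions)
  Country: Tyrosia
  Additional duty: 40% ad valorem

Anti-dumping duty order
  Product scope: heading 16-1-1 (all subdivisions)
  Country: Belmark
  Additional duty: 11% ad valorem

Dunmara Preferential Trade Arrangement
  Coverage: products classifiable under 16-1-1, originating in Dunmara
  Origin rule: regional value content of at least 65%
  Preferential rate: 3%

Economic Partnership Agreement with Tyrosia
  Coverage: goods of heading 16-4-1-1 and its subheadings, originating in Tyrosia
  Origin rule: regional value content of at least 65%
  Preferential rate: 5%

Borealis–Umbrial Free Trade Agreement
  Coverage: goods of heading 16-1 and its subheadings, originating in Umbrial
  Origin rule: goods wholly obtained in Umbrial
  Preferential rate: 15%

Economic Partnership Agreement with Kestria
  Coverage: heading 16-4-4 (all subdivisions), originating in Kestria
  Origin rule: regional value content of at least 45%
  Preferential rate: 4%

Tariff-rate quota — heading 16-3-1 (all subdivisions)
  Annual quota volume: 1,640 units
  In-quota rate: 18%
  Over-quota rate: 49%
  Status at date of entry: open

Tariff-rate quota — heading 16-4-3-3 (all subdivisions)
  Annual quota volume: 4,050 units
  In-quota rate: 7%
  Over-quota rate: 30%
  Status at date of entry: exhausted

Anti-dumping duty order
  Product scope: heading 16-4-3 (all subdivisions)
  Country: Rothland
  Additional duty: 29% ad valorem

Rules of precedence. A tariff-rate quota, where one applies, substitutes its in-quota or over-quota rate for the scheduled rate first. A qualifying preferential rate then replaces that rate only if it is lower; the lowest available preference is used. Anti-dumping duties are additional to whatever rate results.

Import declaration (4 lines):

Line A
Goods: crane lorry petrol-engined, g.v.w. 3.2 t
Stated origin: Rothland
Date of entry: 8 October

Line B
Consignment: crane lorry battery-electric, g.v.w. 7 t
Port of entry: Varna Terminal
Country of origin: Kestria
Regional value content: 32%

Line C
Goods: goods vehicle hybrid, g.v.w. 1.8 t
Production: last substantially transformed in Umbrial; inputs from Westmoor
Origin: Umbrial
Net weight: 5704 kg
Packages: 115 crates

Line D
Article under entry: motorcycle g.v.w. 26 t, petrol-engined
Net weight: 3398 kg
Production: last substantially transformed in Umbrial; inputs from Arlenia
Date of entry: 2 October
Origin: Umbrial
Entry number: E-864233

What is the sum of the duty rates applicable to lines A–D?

Line A: crane lorry → 16-4; petrol-engined → 16-4-3; g.v.w. 3.2 t → 16-4-3-2. Scheduled 10%. anti-dumping (Rothland, 16-4-3): +29%; total 10% + 29% = 39%. → 39%.
Line B: crane lorry → 16-4; battery-electric → 16-4-2; g.v.w. 7 t → 16-4-2-1. Scheduled 21%. Kestria agreement on 16-4-4: 16-4-2-1 not covered. → 21%.
Line C: goods vehicle → 16-3; hybrid → 16-3-2; g.v.w. 1.8 t → 16-3-2-2. Scheduled 14%. Umbrial agreement on 16-1: 16-3-2-2 not covered. → 14%.
Line D: motorcycle → 16-1; petrol-engined → 16-1-1; g.v.w. 26 t → 16-1-1-3. Scheduled 37%. Umbrial agreement on 16-1: not wholly obtained. → 37%.
Sum: 39% + 21% + 14% + 37% = 111%.

111%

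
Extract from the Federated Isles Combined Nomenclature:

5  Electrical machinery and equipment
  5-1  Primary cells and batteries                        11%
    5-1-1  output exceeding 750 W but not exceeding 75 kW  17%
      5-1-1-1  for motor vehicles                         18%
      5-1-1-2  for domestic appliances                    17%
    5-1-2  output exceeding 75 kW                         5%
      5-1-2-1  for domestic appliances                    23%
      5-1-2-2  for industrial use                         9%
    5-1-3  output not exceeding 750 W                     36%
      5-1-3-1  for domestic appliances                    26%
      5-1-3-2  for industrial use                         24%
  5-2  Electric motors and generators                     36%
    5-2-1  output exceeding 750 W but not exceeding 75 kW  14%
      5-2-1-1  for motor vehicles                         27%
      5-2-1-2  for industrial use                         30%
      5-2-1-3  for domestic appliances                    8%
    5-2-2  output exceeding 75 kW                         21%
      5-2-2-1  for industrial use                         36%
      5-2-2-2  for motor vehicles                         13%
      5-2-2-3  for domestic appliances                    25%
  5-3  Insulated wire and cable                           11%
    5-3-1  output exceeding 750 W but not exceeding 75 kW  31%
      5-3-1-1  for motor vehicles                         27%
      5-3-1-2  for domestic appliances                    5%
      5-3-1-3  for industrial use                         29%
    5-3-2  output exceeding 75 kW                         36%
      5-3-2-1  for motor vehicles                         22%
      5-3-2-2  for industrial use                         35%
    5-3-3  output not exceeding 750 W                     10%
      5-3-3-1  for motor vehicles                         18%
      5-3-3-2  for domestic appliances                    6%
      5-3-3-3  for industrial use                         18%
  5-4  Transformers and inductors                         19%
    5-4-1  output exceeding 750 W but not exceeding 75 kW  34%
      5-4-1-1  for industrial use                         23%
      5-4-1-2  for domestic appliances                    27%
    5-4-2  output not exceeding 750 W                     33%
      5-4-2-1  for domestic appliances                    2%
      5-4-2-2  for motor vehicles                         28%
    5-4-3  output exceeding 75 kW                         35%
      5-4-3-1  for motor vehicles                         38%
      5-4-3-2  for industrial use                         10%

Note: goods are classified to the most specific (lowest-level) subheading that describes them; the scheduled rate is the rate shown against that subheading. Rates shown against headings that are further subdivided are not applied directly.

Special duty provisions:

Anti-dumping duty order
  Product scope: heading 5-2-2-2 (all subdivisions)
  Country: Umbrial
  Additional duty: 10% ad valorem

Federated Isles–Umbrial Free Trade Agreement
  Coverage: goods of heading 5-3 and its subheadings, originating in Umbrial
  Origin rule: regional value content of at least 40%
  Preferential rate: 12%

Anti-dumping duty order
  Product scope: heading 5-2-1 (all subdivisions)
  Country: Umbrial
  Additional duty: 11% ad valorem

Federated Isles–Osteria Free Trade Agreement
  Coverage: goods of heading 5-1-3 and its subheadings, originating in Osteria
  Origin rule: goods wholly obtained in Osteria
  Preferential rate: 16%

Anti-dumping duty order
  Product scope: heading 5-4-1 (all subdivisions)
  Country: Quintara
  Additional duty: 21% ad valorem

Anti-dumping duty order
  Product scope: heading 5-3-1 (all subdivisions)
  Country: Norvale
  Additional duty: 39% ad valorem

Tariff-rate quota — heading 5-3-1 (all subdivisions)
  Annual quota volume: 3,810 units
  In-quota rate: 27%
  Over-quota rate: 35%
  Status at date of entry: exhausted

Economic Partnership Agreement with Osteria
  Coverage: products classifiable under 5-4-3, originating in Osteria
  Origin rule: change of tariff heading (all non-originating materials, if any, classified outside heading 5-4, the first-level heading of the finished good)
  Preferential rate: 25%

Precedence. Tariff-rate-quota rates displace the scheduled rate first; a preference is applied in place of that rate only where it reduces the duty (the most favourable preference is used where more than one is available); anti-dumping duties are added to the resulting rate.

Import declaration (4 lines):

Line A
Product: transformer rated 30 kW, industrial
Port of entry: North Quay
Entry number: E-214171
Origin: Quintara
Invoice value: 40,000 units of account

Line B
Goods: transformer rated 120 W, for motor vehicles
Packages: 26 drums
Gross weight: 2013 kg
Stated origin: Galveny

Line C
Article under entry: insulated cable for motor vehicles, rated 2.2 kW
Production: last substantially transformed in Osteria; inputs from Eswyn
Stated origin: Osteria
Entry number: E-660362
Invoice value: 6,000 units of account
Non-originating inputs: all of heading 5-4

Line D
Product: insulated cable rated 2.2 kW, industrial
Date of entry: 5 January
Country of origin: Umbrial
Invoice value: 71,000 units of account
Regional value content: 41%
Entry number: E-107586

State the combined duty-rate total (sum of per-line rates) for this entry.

119%

Line A: transformer → 5-4; rated 30 kW → 5-4-1; industrial → 5-4-1-1. Scheduled 23%. anti-dumping (Quintara, 5-4-1): +21%; total 23% + 21% = 44%. → 44%.
Line B: transformer → 5-4; rated 120 W → 5-4-2; for motor vehicles → 5-4-2-2. Scheduled 28%. No special measure applies. → 28%.
Line C: insulated cable → 5-3; rated 2.2 kW → 5-3-1; for motor vehicles → 5-3-1-1. Scheduled 27%. quota on 5-3-1 exhausted → over-quota 35%; Osteria agreement on 5-1-3: 5-3-1-1 not covered; Osteria agreement on 5-4-3: 5-3-1-1 not covered. → 35%.
Line D: insulated cable → 5-3; rated 2.2 kW → 5-3-1; industrial → 5-3-1-3. Scheduled 29%. quota on 5-3-1 exhausted → over-quota 35%; Umbrial agreement on 5-3: RVC ≥ 40% → 12% available; preferential 12%. → 12%.
Sum: 44% + 28% + 35% + 12% = 119%.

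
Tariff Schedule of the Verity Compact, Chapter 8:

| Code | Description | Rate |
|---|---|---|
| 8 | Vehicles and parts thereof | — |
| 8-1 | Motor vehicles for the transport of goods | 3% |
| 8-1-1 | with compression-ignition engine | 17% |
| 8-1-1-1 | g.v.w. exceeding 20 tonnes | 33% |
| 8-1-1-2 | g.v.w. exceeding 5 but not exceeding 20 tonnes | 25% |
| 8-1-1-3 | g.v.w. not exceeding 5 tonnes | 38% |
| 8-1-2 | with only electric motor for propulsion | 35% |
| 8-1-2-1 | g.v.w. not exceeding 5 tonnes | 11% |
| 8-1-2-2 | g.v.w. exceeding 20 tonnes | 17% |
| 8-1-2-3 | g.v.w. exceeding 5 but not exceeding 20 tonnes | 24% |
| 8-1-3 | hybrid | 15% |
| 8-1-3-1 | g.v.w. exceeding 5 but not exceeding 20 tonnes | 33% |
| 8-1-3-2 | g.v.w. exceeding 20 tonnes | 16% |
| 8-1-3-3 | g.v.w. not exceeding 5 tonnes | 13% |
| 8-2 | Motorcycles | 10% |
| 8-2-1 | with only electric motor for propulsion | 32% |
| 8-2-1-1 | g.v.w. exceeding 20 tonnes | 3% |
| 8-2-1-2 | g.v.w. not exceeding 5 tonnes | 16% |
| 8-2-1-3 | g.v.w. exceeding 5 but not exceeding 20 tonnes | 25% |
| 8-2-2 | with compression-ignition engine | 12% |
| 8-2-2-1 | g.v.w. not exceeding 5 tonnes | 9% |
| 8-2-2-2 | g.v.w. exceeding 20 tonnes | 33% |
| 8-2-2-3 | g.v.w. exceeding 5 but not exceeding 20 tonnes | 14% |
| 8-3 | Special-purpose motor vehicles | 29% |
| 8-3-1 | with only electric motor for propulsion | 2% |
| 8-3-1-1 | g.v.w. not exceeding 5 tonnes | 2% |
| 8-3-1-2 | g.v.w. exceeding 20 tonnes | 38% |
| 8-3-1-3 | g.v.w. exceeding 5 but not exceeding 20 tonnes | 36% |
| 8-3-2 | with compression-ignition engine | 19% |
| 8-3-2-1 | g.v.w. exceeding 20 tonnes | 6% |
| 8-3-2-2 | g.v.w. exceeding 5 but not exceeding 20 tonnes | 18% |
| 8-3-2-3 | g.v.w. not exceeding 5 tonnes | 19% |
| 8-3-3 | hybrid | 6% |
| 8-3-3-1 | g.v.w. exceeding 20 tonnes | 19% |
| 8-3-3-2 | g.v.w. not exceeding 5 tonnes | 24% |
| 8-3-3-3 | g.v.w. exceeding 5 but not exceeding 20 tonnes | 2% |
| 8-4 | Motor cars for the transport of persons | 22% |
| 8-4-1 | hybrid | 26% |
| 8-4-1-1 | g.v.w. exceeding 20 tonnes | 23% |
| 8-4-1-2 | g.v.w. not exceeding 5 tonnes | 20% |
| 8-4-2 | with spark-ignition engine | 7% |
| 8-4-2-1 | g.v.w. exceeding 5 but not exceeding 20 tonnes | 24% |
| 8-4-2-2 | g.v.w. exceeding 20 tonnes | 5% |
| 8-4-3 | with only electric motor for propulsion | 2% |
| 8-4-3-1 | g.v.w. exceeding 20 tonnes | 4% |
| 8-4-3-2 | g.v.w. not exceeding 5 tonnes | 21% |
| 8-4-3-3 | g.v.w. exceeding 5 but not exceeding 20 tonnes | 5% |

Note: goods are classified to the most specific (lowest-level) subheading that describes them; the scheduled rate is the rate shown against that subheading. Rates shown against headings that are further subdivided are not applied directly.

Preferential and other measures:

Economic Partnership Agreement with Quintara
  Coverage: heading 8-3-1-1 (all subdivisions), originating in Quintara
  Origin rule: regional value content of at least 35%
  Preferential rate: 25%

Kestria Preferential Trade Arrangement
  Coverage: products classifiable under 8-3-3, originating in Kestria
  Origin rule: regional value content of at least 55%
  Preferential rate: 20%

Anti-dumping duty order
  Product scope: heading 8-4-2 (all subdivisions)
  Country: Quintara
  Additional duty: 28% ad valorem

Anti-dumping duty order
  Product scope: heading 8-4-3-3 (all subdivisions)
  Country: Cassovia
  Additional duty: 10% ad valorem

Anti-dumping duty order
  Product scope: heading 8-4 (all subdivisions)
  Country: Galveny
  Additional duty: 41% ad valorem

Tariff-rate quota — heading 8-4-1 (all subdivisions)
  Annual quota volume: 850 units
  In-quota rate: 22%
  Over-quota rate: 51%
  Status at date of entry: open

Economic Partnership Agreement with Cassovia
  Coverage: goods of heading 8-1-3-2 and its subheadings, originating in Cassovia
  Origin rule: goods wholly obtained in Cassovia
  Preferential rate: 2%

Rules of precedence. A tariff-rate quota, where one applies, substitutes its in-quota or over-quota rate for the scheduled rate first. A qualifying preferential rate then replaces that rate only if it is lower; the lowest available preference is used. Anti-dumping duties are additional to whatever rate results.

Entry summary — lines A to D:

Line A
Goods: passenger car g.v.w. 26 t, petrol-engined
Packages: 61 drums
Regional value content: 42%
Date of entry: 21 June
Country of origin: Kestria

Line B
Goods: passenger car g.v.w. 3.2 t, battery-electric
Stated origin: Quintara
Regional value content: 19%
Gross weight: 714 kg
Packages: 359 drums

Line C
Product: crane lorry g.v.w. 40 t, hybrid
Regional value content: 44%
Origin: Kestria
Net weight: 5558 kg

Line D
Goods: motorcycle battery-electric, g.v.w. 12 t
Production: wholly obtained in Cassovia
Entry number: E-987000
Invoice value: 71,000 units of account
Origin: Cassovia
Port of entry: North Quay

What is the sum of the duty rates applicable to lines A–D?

70%

Line A: passenger car → 8-4; petrol-engined → 8-4-2; g.v.w. 26 t → 8-4-2-2. Scheduled 5%. Kestria agreement on 8-3-3: 8-4-2-2 not covered. → 5%.
Line B: passenger car → 8-4; battery-electric → 8-4-3; g.v.w. 3.2 t → 8-4-3-2. Scheduled 21%. Quintara agreement on 8-3-1-1: 8-4-3-2 not covered. → 21%.
Line C: crane lorry → 8-3; hybrid → 8-3-3; g.v.w. 40 t → 8-3-3-1. Scheduled 19%. Kestria agreement on 8-3-3: RVC < 55%. → 19%.
Line D: motorcycle → 8-2; battery-electric → 8-2-1; g.v.w. 12 t → 8-2-1-3. Scheduled 25%. Cassovia agreement on 8-1-3-2: 8-2-1-3 not covered. → 25%.
Sum: 5% + 21% + 19% + 25% = 70%.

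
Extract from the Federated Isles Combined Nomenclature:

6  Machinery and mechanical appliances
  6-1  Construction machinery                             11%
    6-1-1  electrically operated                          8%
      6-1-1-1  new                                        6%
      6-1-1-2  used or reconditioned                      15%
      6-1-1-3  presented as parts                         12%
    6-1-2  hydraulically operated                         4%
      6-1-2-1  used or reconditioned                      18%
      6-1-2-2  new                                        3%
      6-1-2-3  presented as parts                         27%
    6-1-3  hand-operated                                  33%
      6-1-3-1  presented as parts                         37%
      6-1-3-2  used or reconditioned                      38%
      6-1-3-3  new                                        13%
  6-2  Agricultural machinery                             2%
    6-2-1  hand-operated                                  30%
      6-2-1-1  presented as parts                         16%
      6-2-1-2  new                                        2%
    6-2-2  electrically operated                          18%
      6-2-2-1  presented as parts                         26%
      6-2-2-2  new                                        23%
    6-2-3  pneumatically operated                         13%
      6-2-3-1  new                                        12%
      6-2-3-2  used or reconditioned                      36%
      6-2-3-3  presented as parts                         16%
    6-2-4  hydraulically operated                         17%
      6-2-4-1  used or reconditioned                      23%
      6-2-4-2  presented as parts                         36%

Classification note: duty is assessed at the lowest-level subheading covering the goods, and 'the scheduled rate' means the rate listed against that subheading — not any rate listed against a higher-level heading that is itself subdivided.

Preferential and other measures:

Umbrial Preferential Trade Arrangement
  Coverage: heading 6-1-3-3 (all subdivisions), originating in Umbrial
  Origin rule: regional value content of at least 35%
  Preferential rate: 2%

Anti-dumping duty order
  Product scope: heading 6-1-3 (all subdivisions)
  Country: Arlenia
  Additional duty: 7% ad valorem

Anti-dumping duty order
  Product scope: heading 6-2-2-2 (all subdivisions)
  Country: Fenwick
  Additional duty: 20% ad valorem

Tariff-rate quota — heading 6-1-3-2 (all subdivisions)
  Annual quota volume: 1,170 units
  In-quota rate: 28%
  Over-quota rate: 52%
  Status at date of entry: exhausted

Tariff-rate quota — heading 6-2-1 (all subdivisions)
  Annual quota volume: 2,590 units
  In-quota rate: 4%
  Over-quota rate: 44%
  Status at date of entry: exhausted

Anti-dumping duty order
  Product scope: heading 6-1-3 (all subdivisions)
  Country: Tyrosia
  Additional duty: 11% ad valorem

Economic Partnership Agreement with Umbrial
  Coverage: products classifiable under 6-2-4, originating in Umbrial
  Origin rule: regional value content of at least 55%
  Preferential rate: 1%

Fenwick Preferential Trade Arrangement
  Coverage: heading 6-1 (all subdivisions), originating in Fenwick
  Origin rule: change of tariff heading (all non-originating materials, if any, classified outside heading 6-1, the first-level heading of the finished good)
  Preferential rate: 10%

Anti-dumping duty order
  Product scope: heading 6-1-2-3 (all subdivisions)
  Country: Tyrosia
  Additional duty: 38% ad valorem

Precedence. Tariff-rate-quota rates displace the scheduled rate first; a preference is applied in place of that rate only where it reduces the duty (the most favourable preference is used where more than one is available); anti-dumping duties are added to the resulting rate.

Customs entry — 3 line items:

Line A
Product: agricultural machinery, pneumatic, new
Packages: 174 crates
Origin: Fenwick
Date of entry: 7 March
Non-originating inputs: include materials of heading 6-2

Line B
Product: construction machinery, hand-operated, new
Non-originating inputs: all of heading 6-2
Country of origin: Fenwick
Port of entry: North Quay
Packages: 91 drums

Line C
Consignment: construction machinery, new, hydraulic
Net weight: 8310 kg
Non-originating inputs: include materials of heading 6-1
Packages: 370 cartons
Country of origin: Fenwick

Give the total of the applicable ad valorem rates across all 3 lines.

Line A: agricultural → 6-2; pneumatic → 6-2-3; new → 6-2-3-1. Scheduled 12%. Fenwick agreement on 6-1: 6-2-3-1 not covered. → 12%.
Line B: construction → 6-1; hand-operated → 6-1-3; new → 6-1-3-3. Scheduled 13%. Fenwick agreement on 6-1: CTH met → 10% available; preferential 10%. → 10%.
Line C: construction → 6-1; hydraulic → 6-1-2; new → 6-1-2-2. Scheduled 3%. Fenwick agreement on 6-1: CTH not met. → 3%.
Sum: 12% + 10% + 3% = 25%.

25%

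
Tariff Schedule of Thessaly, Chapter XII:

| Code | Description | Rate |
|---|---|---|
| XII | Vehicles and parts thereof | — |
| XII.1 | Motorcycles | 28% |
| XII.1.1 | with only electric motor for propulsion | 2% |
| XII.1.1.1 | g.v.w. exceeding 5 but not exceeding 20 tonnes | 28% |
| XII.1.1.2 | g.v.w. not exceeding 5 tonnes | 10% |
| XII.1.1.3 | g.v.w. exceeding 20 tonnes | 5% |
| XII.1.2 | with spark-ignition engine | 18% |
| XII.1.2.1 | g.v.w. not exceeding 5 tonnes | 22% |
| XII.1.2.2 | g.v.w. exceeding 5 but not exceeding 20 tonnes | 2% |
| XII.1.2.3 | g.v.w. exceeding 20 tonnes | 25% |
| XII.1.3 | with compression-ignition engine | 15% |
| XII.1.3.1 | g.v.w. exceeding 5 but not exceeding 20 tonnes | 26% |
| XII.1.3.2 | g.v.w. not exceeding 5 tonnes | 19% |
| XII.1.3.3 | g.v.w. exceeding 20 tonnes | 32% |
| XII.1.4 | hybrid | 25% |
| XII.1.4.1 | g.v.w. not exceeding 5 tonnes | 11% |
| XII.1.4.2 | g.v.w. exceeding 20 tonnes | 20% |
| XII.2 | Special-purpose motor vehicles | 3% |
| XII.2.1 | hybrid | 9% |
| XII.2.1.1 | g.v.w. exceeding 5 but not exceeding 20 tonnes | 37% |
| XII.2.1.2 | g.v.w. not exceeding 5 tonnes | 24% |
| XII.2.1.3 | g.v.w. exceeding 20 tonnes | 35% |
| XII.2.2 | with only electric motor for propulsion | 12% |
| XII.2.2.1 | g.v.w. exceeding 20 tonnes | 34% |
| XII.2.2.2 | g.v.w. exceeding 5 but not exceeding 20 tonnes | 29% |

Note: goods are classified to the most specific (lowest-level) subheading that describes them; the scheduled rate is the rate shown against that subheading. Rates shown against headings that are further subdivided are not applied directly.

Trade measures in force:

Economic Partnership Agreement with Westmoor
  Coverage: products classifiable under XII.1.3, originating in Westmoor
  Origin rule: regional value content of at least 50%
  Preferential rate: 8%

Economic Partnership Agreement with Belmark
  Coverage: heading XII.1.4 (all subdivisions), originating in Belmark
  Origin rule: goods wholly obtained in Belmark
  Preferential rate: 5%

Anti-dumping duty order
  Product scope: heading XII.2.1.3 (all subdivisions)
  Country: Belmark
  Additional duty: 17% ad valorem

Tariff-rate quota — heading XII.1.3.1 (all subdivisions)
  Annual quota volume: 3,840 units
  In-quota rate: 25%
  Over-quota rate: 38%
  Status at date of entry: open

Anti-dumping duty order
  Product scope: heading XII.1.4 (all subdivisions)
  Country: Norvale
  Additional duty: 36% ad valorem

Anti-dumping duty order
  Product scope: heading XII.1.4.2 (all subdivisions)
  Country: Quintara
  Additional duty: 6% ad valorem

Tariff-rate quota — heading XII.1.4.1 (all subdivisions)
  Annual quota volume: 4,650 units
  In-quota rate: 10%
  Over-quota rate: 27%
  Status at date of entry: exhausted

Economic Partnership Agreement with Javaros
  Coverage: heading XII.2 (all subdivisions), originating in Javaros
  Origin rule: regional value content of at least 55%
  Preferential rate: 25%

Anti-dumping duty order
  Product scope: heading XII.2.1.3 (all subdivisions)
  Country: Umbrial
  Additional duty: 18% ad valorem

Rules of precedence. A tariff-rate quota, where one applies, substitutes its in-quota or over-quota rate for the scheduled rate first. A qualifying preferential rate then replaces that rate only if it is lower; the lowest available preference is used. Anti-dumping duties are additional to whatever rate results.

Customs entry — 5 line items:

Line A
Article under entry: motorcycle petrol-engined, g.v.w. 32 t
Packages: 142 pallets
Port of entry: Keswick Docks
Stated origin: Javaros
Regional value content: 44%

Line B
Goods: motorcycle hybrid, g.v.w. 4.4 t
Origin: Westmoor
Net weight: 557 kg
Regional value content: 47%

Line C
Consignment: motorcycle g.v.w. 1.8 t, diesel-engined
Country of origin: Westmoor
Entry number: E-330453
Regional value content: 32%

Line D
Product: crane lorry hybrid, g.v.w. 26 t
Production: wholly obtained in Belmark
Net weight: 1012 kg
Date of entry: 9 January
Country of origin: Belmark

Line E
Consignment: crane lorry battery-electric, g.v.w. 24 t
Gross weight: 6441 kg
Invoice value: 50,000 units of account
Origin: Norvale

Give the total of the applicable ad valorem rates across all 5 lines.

157%

Line A: motorcycle → XII.1; petrol-engined → XII.1.2; g.v.w. 32 t → XII.1.2.3. Scheduled 25%. Javaros agreement on XII.2: XII.1.2.3 not covered. → 25%.
Line B: motorcycle → XII.1; hybrid → XII.1.4; g.v.w. 4.4 t → XII.1.4.1. Scheduled 11%. quota on XII.1.4.1 exhausted → over-quota 27%; Westmoor agreement on XII.1.3: XII.1.4.1 not covered. → 27%.
Line C: motorcycle → XII.1; diesel-engined → XII.1.3; g.v.w. 1.8 t → XII.1.3.2. Scheduled 19%. Westmoor agreement on XII.1.3: RVC < 50%. → 19%.
Line D: crane lorry → XII.2; hybrid → XII.2.1; g.v.w. 26 t → XII.2.1.3. Scheduled 35%. Belmark agreement on XII.1.4: XII.2.1.3 not covered; anti-dumping (Belmark, XII.2.1.3): +17%; total 35% + 17% = 52%. → 52%.
Line E: crane lorry → XII.2; battery-electric → XII.2.2; g.v.w. 24 t → XII.2.2.1. Scheduled 34%. No special measure applies. → 34%.
Sum: 25% + 27% + 19% + 52% + 34% = 157%.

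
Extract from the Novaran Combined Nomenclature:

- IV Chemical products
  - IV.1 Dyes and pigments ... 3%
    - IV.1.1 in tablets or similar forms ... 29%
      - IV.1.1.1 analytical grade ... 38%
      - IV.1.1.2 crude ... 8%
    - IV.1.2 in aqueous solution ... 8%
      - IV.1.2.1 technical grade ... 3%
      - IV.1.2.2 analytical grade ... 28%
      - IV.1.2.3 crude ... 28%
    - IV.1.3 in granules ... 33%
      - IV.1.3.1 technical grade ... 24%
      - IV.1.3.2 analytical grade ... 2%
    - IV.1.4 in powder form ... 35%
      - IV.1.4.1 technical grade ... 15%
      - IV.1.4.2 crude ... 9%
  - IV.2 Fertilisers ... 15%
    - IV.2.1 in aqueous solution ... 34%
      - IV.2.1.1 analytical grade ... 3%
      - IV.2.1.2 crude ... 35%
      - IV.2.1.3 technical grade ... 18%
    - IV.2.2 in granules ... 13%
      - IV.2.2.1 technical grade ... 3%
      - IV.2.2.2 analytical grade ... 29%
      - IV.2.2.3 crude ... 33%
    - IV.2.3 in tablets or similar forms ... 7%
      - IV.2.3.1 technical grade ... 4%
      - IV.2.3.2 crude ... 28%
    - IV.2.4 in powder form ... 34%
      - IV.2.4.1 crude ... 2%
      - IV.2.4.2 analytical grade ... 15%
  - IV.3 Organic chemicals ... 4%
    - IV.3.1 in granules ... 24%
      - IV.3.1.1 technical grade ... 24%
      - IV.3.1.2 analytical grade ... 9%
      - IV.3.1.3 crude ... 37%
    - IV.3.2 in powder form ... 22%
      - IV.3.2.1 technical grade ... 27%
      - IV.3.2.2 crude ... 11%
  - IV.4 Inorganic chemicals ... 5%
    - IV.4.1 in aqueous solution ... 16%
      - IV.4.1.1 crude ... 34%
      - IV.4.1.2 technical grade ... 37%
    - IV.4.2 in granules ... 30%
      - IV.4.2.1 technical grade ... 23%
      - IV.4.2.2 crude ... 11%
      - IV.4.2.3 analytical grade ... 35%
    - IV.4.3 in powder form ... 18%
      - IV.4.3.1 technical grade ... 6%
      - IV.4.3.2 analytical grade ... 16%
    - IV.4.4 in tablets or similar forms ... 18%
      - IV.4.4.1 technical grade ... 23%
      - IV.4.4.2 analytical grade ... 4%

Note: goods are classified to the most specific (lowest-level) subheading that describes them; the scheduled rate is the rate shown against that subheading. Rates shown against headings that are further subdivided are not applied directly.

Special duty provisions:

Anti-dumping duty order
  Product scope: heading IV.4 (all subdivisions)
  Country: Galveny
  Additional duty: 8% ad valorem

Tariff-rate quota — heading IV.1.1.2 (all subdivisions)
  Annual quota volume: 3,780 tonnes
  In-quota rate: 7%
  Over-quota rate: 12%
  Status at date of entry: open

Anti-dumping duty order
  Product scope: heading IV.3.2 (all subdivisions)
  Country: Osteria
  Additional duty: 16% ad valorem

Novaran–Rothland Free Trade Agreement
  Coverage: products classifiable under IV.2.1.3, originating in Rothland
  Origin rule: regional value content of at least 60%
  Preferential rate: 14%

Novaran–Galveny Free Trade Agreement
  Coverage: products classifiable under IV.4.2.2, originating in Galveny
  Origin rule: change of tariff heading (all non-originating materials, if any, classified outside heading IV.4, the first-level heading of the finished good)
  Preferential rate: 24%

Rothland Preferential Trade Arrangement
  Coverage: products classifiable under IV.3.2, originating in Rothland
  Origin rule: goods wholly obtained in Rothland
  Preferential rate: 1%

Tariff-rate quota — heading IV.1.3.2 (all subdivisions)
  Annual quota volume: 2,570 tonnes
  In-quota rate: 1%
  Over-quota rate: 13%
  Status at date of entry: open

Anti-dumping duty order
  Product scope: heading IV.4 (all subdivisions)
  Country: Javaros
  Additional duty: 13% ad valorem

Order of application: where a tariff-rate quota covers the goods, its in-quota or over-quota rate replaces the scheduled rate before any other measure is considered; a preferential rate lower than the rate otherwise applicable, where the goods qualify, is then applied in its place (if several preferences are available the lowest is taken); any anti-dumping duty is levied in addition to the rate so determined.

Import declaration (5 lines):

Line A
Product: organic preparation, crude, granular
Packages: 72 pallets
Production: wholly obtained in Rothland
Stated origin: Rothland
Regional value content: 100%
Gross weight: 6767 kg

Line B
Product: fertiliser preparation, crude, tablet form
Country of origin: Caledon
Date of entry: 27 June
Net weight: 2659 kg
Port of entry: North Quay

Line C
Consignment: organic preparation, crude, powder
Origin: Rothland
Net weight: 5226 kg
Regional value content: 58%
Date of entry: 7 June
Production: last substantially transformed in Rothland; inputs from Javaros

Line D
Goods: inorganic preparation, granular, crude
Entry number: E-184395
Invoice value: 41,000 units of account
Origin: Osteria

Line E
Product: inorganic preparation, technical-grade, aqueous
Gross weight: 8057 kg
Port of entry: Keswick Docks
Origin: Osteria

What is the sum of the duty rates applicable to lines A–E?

Line A: organic → IV.3; granular → IV.3.1; crude → IV.3.1.3. Scheduled 37%. Rothland agreement on IV.2.1.3: IV.3.1.3 not covered; Rothland agreement on IV.3.2: IV.3.1.3 not covered. → 37%.
Line B: fertiliser → IV.2; tablet form → IV.2.3; crude → IV.2.3.2. Scheduled 28%. No special measure applies. → 28%.
Line C: organic → IV.3; powder → IV.3.2; crude → IV.3.2.2. Scheduled 11%. Rothland agreement on IV.2.1.3: IV.3.2.2 not covered; Rothland agreement on IV.3.2: not wholly obtained. → 11%.
Line D: inorganic → IV.4; granular → IV.4.2; crude → IV.4.2.2. Scheduled 11%. No special measure applies. → 11%.
Line E: inorganic → IV.4; aqueous → IV.4.1; technical-grade → IV.4.1.2. Scheduled 37%. No special measure applies. → 37%.
Sum: 37% + 28% + 11% + 11% + 37% = 124%.

124%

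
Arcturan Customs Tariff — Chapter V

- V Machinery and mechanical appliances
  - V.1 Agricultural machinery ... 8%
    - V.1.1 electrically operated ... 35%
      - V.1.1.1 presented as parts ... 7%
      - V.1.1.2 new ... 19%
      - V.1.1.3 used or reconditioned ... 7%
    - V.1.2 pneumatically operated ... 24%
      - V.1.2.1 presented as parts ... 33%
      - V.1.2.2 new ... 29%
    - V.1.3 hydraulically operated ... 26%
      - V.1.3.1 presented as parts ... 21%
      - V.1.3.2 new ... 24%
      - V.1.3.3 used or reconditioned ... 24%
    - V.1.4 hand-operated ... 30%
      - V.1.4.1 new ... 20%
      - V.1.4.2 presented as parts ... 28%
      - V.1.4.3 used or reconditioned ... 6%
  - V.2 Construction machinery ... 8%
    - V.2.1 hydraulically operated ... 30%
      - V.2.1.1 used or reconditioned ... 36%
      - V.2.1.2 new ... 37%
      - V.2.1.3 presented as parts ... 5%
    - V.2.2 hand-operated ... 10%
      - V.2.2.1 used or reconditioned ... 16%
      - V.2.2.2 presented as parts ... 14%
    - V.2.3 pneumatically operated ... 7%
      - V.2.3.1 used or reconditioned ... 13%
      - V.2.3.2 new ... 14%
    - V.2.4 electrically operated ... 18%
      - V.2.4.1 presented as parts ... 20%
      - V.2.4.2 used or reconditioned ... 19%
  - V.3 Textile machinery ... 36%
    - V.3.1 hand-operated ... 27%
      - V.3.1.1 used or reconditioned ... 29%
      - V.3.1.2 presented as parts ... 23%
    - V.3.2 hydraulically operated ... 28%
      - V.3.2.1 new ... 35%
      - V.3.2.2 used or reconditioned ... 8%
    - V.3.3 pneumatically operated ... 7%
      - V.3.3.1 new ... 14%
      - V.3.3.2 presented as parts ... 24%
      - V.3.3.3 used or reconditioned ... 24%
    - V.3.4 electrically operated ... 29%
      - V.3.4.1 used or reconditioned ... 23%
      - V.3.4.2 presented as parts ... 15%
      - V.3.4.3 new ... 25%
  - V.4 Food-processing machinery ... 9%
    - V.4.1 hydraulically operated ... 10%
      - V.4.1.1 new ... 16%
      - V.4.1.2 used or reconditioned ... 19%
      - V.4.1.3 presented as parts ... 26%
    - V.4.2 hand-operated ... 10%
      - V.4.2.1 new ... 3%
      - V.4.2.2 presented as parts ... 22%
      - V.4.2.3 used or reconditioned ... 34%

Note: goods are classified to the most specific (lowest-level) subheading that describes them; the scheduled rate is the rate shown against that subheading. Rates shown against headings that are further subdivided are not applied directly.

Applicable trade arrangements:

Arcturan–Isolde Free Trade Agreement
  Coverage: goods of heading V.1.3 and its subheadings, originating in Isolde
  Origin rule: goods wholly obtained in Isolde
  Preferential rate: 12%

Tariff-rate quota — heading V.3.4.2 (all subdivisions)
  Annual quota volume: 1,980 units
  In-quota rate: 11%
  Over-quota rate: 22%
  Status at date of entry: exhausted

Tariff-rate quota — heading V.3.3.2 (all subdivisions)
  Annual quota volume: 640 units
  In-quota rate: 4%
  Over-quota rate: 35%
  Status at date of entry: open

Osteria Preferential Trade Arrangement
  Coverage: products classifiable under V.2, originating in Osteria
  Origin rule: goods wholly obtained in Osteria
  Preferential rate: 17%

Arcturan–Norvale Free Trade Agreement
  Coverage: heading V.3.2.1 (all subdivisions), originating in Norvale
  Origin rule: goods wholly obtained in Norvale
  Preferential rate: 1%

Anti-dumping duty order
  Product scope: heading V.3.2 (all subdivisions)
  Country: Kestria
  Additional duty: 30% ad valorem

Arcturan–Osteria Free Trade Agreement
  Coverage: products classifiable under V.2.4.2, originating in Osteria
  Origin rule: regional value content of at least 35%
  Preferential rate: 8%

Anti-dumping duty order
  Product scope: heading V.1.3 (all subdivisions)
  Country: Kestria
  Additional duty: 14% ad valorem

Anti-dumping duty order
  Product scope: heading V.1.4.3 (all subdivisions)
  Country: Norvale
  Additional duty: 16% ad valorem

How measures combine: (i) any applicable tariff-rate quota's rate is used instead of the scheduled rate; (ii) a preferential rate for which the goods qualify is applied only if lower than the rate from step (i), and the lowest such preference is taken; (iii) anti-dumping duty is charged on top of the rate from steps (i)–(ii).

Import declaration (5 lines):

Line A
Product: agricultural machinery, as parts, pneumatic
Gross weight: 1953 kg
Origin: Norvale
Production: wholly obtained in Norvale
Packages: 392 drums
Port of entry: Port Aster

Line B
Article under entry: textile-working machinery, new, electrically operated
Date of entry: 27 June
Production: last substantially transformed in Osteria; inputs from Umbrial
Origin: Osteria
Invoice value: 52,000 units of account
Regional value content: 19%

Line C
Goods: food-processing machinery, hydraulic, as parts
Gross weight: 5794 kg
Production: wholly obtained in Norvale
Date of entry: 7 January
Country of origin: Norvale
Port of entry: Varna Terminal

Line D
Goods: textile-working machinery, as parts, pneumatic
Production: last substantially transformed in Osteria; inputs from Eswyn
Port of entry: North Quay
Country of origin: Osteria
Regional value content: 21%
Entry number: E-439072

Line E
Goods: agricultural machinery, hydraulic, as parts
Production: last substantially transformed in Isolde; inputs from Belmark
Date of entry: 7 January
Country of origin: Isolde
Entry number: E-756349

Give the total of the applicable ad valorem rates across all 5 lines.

109%

Line A: agricultural → V.1; pneumatic → V.1.2; as parts → V.1.2.1. Scheduled 33%. Norvale agreement on V.3.2.1: V.1.2.1 not covered. → 33%.
Line B: textile-working → V.3; electrically operated → V.3.4; new → V.3.4.3. Scheduled 25%. Osteria agreement on V.2: V.3.4.3 not covered; Osteria agreement on V.2.4.2: V.3.4.3 not covered. → 25%.
Line C: food-processing → V.4; hydraulic → V.4.1; as parts → V.4.1.3. Scheduled 26%. Norvale agreement on V.3.2.1: V.4.1.3 not covered. → 26%.
Line D: textile-working → V.3; pneumatic → V.3.3; as parts → V.3.3.2. Scheduled 24%. quota on V.3.3.2 open → in-quota 4%; Osteria agreement on V.2: V.3.3.2 not covered; Osteria agreement on V.2.4.2: V.3.3.2 not covered. → 4%.
Line E: agricultural → V.1; hydraulic → V.1.3; as parts → V.1.3.1. Scheduled 21%. Isolde agreement on V.1.3: not wholly obtained. → 21%.
Sum: 33% + 25% + 26% + 4% + 21% = 109%.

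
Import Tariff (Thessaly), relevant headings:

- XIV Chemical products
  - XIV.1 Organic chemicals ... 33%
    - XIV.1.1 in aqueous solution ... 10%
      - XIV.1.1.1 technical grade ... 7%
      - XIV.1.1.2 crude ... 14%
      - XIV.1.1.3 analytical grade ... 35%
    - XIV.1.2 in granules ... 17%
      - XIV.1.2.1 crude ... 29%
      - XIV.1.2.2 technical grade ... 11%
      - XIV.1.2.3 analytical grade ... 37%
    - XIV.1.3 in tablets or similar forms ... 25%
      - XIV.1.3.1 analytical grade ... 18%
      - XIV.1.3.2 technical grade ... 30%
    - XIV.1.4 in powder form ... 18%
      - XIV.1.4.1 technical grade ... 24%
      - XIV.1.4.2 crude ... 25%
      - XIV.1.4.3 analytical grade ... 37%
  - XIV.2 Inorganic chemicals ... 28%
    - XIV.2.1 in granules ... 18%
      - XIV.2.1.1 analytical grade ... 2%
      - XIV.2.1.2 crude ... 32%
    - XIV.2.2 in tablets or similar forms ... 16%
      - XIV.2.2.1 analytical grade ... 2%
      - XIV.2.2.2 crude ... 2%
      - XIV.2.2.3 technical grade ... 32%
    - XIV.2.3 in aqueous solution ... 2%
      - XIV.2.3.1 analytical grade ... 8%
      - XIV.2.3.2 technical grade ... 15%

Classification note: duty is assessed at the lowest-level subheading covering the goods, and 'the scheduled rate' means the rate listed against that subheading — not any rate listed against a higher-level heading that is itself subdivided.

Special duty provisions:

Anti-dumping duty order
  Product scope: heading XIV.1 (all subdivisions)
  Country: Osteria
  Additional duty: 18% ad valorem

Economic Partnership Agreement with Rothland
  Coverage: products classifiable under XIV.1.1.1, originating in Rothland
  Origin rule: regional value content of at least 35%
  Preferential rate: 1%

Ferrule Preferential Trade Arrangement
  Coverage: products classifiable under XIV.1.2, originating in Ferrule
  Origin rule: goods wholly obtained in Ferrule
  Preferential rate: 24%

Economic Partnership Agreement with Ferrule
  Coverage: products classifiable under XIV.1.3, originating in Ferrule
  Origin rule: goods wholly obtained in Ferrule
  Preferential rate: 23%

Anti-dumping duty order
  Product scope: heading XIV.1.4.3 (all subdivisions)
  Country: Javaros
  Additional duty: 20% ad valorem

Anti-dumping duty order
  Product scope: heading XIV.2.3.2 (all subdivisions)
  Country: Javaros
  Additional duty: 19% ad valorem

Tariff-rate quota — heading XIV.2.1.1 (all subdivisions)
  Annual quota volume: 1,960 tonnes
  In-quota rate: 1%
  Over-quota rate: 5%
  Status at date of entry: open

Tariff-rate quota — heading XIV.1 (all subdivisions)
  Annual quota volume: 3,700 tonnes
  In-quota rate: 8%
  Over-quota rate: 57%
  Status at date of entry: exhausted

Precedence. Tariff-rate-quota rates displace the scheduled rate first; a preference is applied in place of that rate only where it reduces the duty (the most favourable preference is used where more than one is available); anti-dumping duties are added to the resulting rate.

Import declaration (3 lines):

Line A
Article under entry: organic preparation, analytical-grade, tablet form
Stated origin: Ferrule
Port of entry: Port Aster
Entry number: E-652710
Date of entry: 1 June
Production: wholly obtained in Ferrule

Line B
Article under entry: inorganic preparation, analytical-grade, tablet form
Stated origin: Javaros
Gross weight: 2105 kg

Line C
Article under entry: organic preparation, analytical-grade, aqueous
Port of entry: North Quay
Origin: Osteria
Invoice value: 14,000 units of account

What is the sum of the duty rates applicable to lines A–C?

100%

Line A: organic → XIV.1; tablet form → XIV.1.3; analytical-grade → XIV.1.3.1. Scheduled 18%. quota on XIV.1 exhausted → over-quota 57%; Ferrule agreement on XIV.1.2: XIV.1.3.1 not covered; Ferrule agreement on XIV.1.3: wholly obtained → 23% available; preferential 23%. → 23%.
Line B: inorganic → XIV.2; tablet form → XIV.2.2; analytical-grade → XIV.2.2.1. Scheduled 2%. No special measure applies. → 2%.
Line C: organic → XIV.1; aqueous → XIV.1.1; analytical-grade → XIV.1.1.3. Scheduled 35%. quota on XIV.1 exhausted → over-quota 57%; anti-dumping (Osteria, XIV.1): +18%; total 57% + 18% = 75%. → 75%.
Sum: 23% + 2% + 75% = 100%.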